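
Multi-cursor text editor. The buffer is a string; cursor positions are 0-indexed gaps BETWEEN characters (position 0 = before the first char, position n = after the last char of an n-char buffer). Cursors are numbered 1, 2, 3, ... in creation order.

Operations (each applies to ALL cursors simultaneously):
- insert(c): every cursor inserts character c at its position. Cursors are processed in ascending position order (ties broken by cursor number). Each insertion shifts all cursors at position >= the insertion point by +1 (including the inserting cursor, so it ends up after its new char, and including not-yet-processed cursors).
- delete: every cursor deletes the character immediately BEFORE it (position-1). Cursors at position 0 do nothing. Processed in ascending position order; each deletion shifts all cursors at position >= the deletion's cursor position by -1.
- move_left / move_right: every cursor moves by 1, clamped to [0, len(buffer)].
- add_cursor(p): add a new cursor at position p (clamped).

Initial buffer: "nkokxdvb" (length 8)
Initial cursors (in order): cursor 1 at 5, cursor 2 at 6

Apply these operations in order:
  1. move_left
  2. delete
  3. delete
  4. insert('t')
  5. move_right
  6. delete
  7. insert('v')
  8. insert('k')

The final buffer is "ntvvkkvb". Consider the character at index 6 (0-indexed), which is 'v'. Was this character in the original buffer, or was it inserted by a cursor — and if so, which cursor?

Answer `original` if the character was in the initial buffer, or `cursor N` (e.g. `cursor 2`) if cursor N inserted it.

After op 1 (move_left): buffer="nkokxdvb" (len 8), cursors c1@4 c2@5, authorship ........
After op 2 (delete): buffer="nkodvb" (len 6), cursors c1@3 c2@3, authorship ......
After op 3 (delete): buffer="ndvb" (len 4), cursors c1@1 c2@1, authorship ....
After op 4 (insert('t')): buffer="nttdvb" (len 6), cursors c1@3 c2@3, authorship .12...
After op 5 (move_right): buffer="nttdvb" (len 6), cursors c1@4 c2@4, authorship .12...
After op 6 (delete): buffer="ntvb" (len 4), cursors c1@2 c2@2, authorship .1..
After op 7 (insert('v')): buffer="ntvvvb" (len 6), cursors c1@4 c2@4, authorship .112..
After op 8 (insert('k')): buffer="ntvvkkvb" (len 8), cursors c1@6 c2@6, authorship .11212..
Authorship (.=original, N=cursor N): . 1 1 2 1 2 . .
Index 6: author = original

Answer: original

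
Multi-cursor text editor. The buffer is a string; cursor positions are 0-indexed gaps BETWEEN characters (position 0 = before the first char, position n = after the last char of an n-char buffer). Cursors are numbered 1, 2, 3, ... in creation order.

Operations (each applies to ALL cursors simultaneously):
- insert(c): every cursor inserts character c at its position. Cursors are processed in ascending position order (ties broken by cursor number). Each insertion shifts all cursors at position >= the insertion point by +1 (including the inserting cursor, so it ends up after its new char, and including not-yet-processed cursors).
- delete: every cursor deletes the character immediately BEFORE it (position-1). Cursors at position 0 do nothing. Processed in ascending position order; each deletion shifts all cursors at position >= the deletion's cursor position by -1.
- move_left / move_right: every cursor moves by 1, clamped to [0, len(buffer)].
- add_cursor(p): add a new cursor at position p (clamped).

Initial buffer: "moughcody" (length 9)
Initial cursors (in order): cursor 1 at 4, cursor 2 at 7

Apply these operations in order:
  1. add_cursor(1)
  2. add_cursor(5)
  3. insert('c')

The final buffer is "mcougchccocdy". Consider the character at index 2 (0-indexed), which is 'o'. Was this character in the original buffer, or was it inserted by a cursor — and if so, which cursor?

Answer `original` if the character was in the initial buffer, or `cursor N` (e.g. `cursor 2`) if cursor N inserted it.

Answer: original

Derivation:
After op 1 (add_cursor(1)): buffer="moughcody" (len 9), cursors c3@1 c1@4 c2@7, authorship .........
After op 2 (add_cursor(5)): buffer="moughcody" (len 9), cursors c3@1 c1@4 c4@5 c2@7, authorship .........
After op 3 (insert('c')): buffer="mcougchccocdy" (len 13), cursors c3@2 c1@6 c4@8 c2@11, authorship .3...1.4..2..
Authorship (.=original, N=cursor N): . 3 . . . 1 . 4 . . 2 . .
Index 2: author = original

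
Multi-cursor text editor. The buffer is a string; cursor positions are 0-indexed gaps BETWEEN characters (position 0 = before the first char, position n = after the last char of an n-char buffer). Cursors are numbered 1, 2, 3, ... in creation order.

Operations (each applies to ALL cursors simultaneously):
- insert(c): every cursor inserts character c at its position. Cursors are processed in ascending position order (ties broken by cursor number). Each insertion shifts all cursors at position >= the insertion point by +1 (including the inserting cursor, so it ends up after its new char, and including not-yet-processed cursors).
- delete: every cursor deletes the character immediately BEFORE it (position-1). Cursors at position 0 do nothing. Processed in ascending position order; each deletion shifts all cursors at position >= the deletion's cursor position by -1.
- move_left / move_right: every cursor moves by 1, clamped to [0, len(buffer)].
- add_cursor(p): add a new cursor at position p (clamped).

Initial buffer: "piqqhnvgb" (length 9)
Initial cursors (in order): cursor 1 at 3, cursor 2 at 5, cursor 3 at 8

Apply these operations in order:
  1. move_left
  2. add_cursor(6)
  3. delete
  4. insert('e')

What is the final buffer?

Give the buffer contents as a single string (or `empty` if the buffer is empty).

Answer: peqeheegb

Derivation:
After op 1 (move_left): buffer="piqqhnvgb" (len 9), cursors c1@2 c2@4 c3@7, authorship .........
After op 2 (add_cursor(6)): buffer="piqqhnvgb" (len 9), cursors c1@2 c2@4 c4@6 c3@7, authorship .........
After op 3 (delete): buffer="pqhgb" (len 5), cursors c1@1 c2@2 c3@3 c4@3, authorship .....
After op 4 (insert('e')): buffer="peqeheegb" (len 9), cursors c1@2 c2@4 c3@7 c4@7, authorship .1.2.34..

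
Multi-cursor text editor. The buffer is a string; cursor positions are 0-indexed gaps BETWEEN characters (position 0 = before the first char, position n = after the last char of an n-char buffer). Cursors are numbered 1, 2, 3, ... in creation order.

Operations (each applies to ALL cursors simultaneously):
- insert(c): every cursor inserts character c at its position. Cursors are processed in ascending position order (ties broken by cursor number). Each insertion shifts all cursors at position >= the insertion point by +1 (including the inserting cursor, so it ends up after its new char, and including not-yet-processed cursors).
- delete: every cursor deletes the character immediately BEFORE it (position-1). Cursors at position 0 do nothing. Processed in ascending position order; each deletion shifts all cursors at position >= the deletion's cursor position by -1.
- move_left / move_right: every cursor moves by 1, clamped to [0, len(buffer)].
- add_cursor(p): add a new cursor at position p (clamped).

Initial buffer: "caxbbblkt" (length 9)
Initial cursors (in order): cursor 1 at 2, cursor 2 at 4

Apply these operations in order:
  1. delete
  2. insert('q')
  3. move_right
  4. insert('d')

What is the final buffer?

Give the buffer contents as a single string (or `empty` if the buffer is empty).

After op 1 (delete): buffer="cxbblkt" (len 7), cursors c1@1 c2@2, authorship .......
After op 2 (insert('q')): buffer="cqxqbblkt" (len 9), cursors c1@2 c2@4, authorship .1.2.....
After op 3 (move_right): buffer="cqxqbblkt" (len 9), cursors c1@3 c2@5, authorship .1.2.....
After op 4 (insert('d')): buffer="cqxdqbdblkt" (len 11), cursors c1@4 c2@7, authorship .1.12.2....

Answer: cqxdqbdblkt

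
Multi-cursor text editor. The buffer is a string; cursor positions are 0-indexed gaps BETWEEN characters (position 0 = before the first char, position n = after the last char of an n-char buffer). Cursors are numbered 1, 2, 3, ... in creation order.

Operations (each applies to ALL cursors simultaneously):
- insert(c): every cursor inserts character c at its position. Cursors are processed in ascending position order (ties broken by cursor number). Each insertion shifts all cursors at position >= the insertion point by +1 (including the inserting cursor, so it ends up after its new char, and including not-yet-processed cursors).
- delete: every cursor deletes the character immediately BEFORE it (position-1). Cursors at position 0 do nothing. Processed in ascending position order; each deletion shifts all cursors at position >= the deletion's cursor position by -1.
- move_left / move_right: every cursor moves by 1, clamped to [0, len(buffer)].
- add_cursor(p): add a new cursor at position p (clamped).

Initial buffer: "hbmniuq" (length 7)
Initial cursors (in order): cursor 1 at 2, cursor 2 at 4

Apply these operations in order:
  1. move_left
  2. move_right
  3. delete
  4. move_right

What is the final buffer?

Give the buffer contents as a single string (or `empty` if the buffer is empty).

After op 1 (move_left): buffer="hbmniuq" (len 7), cursors c1@1 c2@3, authorship .......
After op 2 (move_right): buffer="hbmniuq" (len 7), cursors c1@2 c2@4, authorship .......
After op 3 (delete): buffer="hmiuq" (len 5), cursors c1@1 c2@2, authorship .....
After op 4 (move_right): buffer="hmiuq" (len 5), cursors c1@2 c2@3, authorship .....

Answer: hmiuq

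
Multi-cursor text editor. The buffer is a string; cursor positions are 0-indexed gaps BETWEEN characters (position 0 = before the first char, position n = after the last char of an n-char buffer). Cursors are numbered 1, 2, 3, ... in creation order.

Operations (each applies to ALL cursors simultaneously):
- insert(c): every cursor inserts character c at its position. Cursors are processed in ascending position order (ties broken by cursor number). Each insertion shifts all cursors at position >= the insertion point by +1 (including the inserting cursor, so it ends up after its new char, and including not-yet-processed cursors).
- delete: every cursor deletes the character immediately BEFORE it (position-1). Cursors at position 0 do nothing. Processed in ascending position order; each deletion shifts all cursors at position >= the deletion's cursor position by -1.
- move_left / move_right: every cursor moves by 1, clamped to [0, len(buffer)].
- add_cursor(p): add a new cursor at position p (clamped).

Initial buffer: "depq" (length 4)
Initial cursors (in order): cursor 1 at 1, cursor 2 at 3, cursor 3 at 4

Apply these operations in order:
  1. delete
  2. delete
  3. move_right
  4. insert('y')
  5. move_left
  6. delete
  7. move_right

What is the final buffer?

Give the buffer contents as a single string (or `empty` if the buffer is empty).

After op 1 (delete): buffer="e" (len 1), cursors c1@0 c2@1 c3@1, authorship .
After op 2 (delete): buffer="" (len 0), cursors c1@0 c2@0 c3@0, authorship 
After op 3 (move_right): buffer="" (len 0), cursors c1@0 c2@0 c3@0, authorship 
After op 4 (insert('y')): buffer="yyy" (len 3), cursors c1@3 c2@3 c3@3, authorship 123
After op 5 (move_left): buffer="yyy" (len 3), cursors c1@2 c2@2 c3@2, authorship 123
After op 6 (delete): buffer="y" (len 1), cursors c1@0 c2@0 c3@0, authorship 3
After op 7 (move_right): buffer="y" (len 1), cursors c1@1 c2@1 c3@1, authorship 3

Answer: y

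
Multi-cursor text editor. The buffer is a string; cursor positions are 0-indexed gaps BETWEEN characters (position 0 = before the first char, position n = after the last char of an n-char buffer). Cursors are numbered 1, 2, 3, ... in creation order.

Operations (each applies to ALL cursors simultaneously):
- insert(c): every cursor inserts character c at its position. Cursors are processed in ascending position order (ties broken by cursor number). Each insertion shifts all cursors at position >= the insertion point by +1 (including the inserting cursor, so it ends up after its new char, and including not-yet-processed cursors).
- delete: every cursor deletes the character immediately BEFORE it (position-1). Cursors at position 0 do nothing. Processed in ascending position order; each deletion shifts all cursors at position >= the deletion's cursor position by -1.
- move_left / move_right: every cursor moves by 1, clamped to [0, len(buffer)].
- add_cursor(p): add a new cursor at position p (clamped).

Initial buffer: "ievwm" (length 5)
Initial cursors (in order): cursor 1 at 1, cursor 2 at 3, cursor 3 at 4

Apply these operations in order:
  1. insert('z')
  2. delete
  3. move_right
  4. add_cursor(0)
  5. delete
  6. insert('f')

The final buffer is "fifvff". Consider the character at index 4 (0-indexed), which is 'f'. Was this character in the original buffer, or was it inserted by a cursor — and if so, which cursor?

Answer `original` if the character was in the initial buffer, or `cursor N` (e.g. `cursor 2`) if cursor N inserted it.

Answer: cursor 2

Derivation:
After op 1 (insert('z')): buffer="izevzwzm" (len 8), cursors c1@2 c2@5 c3@7, authorship .1..2.3.
After op 2 (delete): buffer="ievwm" (len 5), cursors c1@1 c2@3 c3@4, authorship .....
After op 3 (move_right): buffer="ievwm" (len 5), cursors c1@2 c2@4 c3@5, authorship .....
After op 4 (add_cursor(0)): buffer="ievwm" (len 5), cursors c4@0 c1@2 c2@4 c3@5, authorship .....
After op 5 (delete): buffer="iv" (len 2), cursors c4@0 c1@1 c2@2 c3@2, authorship ..
After op 6 (insert('f')): buffer="fifvff" (len 6), cursors c4@1 c1@3 c2@6 c3@6, authorship 4.1.23
Authorship (.=original, N=cursor N): 4 . 1 . 2 3
Index 4: author = 2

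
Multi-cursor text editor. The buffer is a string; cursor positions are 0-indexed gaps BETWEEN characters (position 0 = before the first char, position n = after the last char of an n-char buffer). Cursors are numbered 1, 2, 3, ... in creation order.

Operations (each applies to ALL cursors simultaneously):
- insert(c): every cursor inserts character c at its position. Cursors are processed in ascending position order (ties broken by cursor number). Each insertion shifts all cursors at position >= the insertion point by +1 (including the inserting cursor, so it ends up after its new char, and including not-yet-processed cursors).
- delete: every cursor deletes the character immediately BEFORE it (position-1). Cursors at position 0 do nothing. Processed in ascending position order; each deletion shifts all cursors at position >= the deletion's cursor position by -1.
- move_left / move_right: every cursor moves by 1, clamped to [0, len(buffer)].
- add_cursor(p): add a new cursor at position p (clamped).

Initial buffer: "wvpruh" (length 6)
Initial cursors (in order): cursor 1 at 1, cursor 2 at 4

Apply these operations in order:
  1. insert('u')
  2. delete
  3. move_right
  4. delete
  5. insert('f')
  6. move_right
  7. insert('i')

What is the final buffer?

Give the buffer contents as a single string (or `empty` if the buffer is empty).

Answer: wfpirfhi

Derivation:
After op 1 (insert('u')): buffer="wuvpruuh" (len 8), cursors c1@2 c2@6, authorship .1...2..
After op 2 (delete): buffer="wvpruh" (len 6), cursors c1@1 c2@4, authorship ......
After op 3 (move_right): buffer="wvpruh" (len 6), cursors c1@2 c2@5, authorship ......
After op 4 (delete): buffer="wprh" (len 4), cursors c1@1 c2@3, authorship ....
After op 5 (insert('f')): buffer="wfprfh" (len 6), cursors c1@2 c2@5, authorship .1..2.
After op 6 (move_right): buffer="wfprfh" (len 6), cursors c1@3 c2@6, authorship .1..2.
After op 7 (insert('i')): buffer="wfpirfhi" (len 8), cursors c1@4 c2@8, authorship .1.1.2.2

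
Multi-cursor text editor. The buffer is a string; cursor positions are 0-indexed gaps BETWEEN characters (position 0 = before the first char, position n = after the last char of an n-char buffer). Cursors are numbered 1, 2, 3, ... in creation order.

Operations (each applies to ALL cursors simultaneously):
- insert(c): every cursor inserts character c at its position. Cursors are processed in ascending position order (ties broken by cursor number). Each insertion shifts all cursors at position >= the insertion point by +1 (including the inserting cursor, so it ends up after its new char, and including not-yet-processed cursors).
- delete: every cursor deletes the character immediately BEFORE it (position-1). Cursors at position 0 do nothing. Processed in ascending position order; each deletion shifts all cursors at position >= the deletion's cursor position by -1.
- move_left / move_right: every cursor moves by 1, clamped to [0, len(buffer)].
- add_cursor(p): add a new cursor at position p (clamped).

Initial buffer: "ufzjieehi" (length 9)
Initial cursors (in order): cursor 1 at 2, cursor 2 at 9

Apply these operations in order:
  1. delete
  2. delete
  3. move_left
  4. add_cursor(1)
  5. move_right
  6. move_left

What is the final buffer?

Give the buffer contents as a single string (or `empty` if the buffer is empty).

Answer: zjiee

Derivation:
After op 1 (delete): buffer="uzjieeh" (len 7), cursors c1@1 c2@7, authorship .......
After op 2 (delete): buffer="zjiee" (len 5), cursors c1@0 c2@5, authorship .....
After op 3 (move_left): buffer="zjiee" (len 5), cursors c1@0 c2@4, authorship .....
After op 4 (add_cursor(1)): buffer="zjiee" (len 5), cursors c1@0 c3@1 c2@4, authorship .....
After op 5 (move_right): buffer="zjiee" (len 5), cursors c1@1 c3@2 c2@5, authorship .....
After op 6 (move_left): buffer="zjiee" (len 5), cursors c1@0 c3@1 c2@4, authorship .....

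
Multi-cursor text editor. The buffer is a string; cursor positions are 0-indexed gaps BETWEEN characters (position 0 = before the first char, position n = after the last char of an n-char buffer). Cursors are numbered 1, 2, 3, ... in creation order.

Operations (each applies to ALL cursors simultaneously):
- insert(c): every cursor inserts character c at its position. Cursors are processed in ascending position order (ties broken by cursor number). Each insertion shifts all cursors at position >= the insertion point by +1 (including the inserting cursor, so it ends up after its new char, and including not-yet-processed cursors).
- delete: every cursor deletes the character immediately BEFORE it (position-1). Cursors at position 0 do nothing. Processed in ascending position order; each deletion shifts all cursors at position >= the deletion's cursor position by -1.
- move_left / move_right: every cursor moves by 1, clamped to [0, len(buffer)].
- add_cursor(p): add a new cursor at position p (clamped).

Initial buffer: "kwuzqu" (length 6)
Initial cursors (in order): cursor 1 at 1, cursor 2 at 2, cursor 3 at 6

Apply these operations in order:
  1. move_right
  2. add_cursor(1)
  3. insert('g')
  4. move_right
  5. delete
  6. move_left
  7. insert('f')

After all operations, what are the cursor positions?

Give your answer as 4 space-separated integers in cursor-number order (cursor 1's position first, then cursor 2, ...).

After op 1 (move_right): buffer="kwuzqu" (len 6), cursors c1@2 c2@3 c3@6, authorship ......
After op 2 (add_cursor(1)): buffer="kwuzqu" (len 6), cursors c4@1 c1@2 c2@3 c3@6, authorship ......
After op 3 (insert('g')): buffer="kgwgugzqug" (len 10), cursors c4@2 c1@4 c2@6 c3@10, authorship .4.1.2...3
After op 4 (move_right): buffer="kgwgugzqug" (len 10), cursors c4@3 c1@5 c2@7 c3@10, authorship .4.1.2...3
After op 5 (delete): buffer="kgggqu" (len 6), cursors c4@2 c1@3 c2@4 c3@6, authorship .412..
After op 6 (move_left): buffer="kgggqu" (len 6), cursors c4@1 c1@2 c2@3 c3@5, authorship .412..
After op 7 (insert('f')): buffer="kfgfgfgqfu" (len 10), cursors c4@2 c1@4 c2@6 c3@9, authorship .441122.3.

Answer: 4 6 9 2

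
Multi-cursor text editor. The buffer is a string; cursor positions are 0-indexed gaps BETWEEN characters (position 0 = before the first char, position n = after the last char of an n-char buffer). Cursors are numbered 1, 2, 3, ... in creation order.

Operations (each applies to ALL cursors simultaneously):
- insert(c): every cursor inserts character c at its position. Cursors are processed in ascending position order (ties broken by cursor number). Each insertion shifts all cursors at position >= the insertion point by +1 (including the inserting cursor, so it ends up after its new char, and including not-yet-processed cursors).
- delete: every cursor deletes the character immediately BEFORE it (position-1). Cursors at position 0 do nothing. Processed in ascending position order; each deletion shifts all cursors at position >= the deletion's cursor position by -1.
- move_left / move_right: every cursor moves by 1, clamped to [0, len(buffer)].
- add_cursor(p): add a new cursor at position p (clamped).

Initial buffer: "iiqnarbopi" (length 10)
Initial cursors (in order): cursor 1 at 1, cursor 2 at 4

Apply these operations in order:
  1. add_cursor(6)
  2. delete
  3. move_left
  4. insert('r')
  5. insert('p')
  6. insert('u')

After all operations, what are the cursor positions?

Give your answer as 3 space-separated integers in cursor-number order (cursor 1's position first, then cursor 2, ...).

After op 1 (add_cursor(6)): buffer="iiqnarbopi" (len 10), cursors c1@1 c2@4 c3@6, authorship ..........
After op 2 (delete): buffer="iqabopi" (len 7), cursors c1@0 c2@2 c3@3, authorship .......
After op 3 (move_left): buffer="iqabopi" (len 7), cursors c1@0 c2@1 c3@2, authorship .......
After op 4 (insert('r')): buffer="rirqrabopi" (len 10), cursors c1@1 c2@3 c3@5, authorship 1.2.3.....
After op 5 (insert('p')): buffer="rpirpqrpabopi" (len 13), cursors c1@2 c2@5 c3@8, authorship 11.22.33.....
After op 6 (insert('u')): buffer="rpuirpuqrpuabopi" (len 16), cursors c1@3 c2@7 c3@11, authorship 111.222.333.....

Answer: 3 7 11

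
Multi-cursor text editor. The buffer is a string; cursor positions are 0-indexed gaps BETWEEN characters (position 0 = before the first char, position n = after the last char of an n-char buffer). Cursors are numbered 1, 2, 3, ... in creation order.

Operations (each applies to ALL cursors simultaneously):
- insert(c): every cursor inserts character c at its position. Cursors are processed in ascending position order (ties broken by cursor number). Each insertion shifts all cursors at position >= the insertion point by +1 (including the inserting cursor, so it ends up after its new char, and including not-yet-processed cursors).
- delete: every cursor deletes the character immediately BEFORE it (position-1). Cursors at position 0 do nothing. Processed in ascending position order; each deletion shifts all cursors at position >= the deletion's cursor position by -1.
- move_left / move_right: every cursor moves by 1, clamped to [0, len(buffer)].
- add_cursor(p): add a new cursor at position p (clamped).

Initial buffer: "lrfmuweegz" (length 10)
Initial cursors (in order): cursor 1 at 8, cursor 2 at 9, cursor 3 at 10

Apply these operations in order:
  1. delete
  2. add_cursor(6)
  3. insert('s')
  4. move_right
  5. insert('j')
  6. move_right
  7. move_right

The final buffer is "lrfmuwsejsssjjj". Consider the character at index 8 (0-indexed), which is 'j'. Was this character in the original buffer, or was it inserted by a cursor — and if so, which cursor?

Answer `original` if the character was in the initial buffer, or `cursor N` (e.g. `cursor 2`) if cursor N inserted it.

Answer: cursor 4

Derivation:
After op 1 (delete): buffer="lrfmuwe" (len 7), cursors c1@7 c2@7 c3@7, authorship .......
After op 2 (add_cursor(6)): buffer="lrfmuwe" (len 7), cursors c4@6 c1@7 c2@7 c3@7, authorship .......
After op 3 (insert('s')): buffer="lrfmuwsesss" (len 11), cursors c4@7 c1@11 c2@11 c3@11, authorship ......4.123
After op 4 (move_right): buffer="lrfmuwsesss" (len 11), cursors c4@8 c1@11 c2@11 c3@11, authorship ......4.123
After op 5 (insert('j')): buffer="lrfmuwsejsssjjj" (len 15), cursors c4@9 c1@15 c2@15 c3@15, authorship ......4.4123123
After op 6 (move_right): buffer="lrfmuwsejsssjjj" (len 15), cursors c4@10 c1@15 c2@15 c3@15, authorship ......4.4123123
After op 7 (move_right): buffer="lrfmuwsejsssjjj" (len 15), cursors c4@11 c1@15 c2@15 c3@15, authorship ......4.4123123
Authorship (.=original, N=cursor N): . . . . . . 4 . 4 1 2 3 1 2 3
Index 8: author = 4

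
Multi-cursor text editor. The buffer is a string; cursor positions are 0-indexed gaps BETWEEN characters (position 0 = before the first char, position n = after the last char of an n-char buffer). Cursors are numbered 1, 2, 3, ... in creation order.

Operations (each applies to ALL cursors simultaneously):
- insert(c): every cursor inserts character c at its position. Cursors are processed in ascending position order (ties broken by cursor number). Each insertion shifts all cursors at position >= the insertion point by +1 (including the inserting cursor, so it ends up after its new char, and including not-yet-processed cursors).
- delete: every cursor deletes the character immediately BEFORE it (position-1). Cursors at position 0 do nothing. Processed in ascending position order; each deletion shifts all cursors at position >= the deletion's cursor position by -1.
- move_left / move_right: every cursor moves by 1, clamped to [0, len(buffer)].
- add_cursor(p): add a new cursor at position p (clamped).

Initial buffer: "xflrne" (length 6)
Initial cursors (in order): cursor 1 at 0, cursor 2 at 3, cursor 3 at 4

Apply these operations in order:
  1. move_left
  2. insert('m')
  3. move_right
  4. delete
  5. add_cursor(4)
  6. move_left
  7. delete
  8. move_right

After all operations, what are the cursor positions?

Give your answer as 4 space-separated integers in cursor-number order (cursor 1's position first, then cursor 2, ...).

After op 1 (move_left): buffer="xflrne" (len 6), cursors c1@0 c2@2 c3@3, authorship ......
After op 2 (insert('m')): buffer="mxfmlmrne" (len 9), cursors c1@1 c2@4 c3@6, authorship 1..2.3...
After op 3 (move_right): buffer="mxfmlmrne" (len 9), cursors c1@2 c2@5 c3@7, authorship 1..2.3...
After op 4 (delete): buffer="mfmmne" (len 6), cursors c1@1 c2@3 c3@4, authorship 1.23..
After op 5 (add_cursor(4)): buffer="mfmmne" (len 6), cursors c1@1 c2@3 c3@4 c4@4, authorship 1.23..
After op 6 (move_left): buffer="mfmmne" (len 6), cursors c1@0 c2@2 c3@3 c4@3, authorship 1.23..
After op 7 (delete): buffer="mne" (len 3), cursors c1@0 c2@0 c3@0 c4@0, authorship 3..
After op 8 (move_right): buffer="mne" (len 3), cursors c1@1 c2@1 c3@1 c4@1, authorship 3..

Answer: 1 1 1 1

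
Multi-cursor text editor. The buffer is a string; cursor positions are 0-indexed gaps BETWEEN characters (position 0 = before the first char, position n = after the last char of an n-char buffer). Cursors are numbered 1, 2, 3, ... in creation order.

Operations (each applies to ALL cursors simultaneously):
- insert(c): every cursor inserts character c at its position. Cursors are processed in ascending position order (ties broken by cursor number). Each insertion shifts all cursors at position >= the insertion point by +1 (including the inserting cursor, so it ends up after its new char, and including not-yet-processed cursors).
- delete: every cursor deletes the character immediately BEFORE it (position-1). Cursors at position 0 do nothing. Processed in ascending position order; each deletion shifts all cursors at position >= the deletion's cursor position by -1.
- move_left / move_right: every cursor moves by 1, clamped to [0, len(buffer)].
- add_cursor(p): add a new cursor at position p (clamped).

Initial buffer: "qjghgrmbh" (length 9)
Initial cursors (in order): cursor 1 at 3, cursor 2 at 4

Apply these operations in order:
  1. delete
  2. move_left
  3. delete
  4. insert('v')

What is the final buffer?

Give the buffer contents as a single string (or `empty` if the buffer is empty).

Answer: vvjgrmbh

Derivation:
After op 1 (delete): buffer="qjgrmbh" (len 7), cursors c1@2 c2@2, authorship .......
After op 2 (move_left): buffer="qjgrmbh" (len 7), cursors c1@1 c2@1, authorship .......
After op 3 (delete): buffer="jgrmbh" (len 6), cursors c1@0 c2@0, authorship ......
After op 4 (insert('v')): buffer="vvjgrmbh" (len 8), cursors c1@2 c2@2, authorship 12......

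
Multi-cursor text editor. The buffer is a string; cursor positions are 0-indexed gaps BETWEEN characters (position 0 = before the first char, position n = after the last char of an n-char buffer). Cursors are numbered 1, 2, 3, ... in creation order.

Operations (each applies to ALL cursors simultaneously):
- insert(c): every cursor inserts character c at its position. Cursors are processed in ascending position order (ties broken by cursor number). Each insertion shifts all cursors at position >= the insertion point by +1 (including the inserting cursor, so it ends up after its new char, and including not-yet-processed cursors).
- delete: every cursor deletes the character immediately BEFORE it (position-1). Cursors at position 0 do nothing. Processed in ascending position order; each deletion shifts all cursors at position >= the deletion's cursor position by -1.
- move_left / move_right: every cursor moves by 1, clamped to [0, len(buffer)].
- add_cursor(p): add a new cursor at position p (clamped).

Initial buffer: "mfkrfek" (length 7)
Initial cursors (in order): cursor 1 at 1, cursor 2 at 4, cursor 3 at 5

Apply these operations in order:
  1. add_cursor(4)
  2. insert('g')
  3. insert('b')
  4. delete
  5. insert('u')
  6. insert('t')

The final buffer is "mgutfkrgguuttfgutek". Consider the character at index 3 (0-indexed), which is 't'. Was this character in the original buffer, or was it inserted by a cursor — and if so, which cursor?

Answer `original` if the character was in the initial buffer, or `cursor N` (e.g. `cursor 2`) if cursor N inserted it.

Answer: cursor 1

Derivation:
After op 1 (add_cursor(4)): buffer="mfkrfek" (len 7), cursors c1@1 c2@4 c4@4 c3@5, authorship .......
After op 2 (insert('g')): buffer="mgfkrggfgek" (len 11), cursors c1@2 c2@7 c4@7 c3@9, authorship .1...24.3..
After op 3 (insert('b')): buffer="mgbfkrggbbfgbek" (len 15), cursors c1@3 c2@10 c4@10 c3@13, authorship .11...2424.33..
After op 4 (delete): buffer="mgfkrggfgek" (len 11), cursors c1@2 c2@7 c4@7 c3@9, authorship .1...24.3..
After op 5 (insert('u')): buffer="mgufkrgguufguek" (len 15), cursors c1@3 c2@10 c4@10 c3@13, authorship .11...2424.33..
After op 6 (insert('t')): buffer="mgutfkrgguuttfgutek" (len 19), cursors c1@4 c2@13 c4@13 c3@17, authorship .111...242424.333..
Authorship (.=original, N=cursor N): . 1 1 1 . . . 2 4 2 4 2 4 . 3 3 3 . .
Index 3: author = 1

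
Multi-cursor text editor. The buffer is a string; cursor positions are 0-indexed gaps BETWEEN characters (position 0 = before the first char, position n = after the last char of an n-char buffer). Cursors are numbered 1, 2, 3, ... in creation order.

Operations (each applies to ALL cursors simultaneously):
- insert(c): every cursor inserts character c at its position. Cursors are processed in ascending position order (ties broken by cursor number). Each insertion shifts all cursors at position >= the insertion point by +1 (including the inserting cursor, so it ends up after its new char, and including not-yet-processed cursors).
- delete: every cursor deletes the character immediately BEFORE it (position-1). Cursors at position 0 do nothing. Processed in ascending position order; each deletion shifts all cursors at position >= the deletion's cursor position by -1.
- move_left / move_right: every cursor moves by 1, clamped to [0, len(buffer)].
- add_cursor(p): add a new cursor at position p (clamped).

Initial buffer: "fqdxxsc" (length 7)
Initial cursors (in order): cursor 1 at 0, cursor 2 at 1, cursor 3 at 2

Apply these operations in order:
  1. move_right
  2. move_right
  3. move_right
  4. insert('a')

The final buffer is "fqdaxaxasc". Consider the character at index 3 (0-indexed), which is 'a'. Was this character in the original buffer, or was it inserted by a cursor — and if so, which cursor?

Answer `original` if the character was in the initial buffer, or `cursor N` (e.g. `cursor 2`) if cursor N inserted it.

After op 1 (move_right): buffer="fqdxxsc" (len 7), cursors c1@1 c2@2 c3@3, authorship .......
After op 2 (move_right): buffer="fqdxxsc" (len 7), cursors c1@2 c2@3 c3@4, authorship .......
After op 3 (move_right): buffer="fqdxxsc" (len 7), cursors c1@3 c2@4 c3@5, authorship .......
After op 4 (insert('a')): buffer="fqdaxaxasc" (len 10), cursors c1@4 c2@6 c3@8, authorship ...1.2.3..
Authorship (.=original, N=cursor N): . . . 1 . 2 . 3 . .
Index 3: author = 1

Answer: cursor 1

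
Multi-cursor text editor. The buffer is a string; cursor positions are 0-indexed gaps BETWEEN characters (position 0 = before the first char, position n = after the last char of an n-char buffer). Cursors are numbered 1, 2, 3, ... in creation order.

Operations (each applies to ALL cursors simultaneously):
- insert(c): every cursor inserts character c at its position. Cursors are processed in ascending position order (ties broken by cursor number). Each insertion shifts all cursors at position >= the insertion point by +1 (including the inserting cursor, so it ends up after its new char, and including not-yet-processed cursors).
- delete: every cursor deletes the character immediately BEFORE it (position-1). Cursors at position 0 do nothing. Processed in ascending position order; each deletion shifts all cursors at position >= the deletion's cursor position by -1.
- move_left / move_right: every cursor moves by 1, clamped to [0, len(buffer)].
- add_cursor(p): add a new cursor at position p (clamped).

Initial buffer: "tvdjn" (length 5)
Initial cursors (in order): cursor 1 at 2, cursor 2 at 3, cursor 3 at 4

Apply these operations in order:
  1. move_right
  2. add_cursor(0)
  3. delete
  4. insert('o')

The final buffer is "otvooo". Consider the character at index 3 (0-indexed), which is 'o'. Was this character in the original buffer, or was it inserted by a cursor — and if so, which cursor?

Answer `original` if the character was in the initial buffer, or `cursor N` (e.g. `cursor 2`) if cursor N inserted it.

Answer: cursor 1

Derivation:
After op 1 (move_right): buffer="tvdjn" (len 5), cursors c1@3 c2@4 c3@5, authorship .....
After op 2 (add_cursor(0)): buffer="tvdjn" (len 5), cursors c4@0 c1@3 c2@4 c3@5, authorship .....
After op 3 (delete): buffer="tv" (len 2), cursors c4@0 c1@2 c2@2 c3@2, authorship ..
After op 4 (insert('o')): buffer="otvooo" (len 6), cursors c4@1 c1@6 c2@6 c3@6, authorship 4..123
Authorship (.=original, N=cursor N): 4 . . 1 2 3
Index 3: author = 1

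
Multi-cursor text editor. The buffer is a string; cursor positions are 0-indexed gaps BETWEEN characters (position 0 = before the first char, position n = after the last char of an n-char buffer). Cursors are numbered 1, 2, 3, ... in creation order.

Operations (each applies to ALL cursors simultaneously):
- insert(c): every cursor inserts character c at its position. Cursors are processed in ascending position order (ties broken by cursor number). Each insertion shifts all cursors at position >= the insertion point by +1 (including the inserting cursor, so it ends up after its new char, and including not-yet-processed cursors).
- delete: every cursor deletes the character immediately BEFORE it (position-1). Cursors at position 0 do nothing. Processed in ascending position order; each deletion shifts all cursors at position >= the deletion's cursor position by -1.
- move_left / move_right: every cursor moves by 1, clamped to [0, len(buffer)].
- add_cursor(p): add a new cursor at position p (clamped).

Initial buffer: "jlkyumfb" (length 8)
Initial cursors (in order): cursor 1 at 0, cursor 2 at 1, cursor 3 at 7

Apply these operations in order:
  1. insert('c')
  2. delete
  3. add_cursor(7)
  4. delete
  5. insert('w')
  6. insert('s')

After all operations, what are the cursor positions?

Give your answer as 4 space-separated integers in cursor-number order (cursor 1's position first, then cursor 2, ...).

Answer: 4 4 12 12

Derivation:
After op 1 (insert('c')): buffer="cjclkyumfcb" (len 11), cursors c1@1 c2@3 c3@10, authorship 1.2......3.
After op 2 (delete): buffer="jlkyumfb" (len 8), cursors c1@0 c2@1 c3@7, authorship ........
After op 3 (add_cursor(7)): buffer="jlkyumfb" (len 8), cursors c1@0 c2@1 c3@7 c4@7, authorship ........
After op 4 (delete): buffer="lkyub" (len 5), cursors c1@0 c2@0 c3@4 c4@4, authorship .....
After op 5 (insert('w')): buffer="wwlkyuwwb" (len 9), cursors c1@2 c2@2 c3@8 c4@8, authorship 12....34.
After op 6 (insert('s')): buffer="wwsslkyuwwssb" (len 13), cursors c1@4 c2@4 c3@12 c4@12, authorship 1212....3434.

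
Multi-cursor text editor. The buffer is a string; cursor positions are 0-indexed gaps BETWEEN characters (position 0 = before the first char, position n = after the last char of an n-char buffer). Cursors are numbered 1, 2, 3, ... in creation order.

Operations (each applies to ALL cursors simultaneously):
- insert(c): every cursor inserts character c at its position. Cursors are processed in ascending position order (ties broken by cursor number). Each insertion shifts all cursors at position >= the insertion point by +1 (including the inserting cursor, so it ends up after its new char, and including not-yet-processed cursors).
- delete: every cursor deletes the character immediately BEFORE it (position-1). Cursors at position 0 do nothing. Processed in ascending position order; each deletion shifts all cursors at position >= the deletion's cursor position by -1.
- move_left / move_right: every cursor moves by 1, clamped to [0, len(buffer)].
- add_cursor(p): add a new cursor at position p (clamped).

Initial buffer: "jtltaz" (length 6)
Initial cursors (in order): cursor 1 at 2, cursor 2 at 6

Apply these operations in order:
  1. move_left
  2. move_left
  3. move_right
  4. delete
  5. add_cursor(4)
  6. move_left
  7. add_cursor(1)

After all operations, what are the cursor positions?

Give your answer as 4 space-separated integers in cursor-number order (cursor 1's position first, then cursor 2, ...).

Answer: 0 2 3 1

Derivation:
After op 1 (move_left): buffer="jtltaz" (len 6), cursors c1@1 c2@5, authorship ......
After op 2 (move_left): buffer="jtltaz" (len 6), cursors c1@0 c2@4, authorship ......
After op 3 (move_right): buffer="jtltaz" (len 6), cursors c1@1 c2@5, authorship ......
After op 4 (delete): buffer="tltz" (len 4), cursors c1@0 c2@3, authorship ....
After op 5 (add_cursor(4)): buffer="tltz" (len 4), cursors c1@0 c2@3 c3@4, authorship ....
After op 6 (move_left): buffer="tltz" (len 4), cursors c1@0 c2@2 c3@3, authorship ....
After op 7 (add_cursor(1)): buffer="tltz" (len 4), cursors c1@0 c4@1 c2@2 c3@3, authorship ....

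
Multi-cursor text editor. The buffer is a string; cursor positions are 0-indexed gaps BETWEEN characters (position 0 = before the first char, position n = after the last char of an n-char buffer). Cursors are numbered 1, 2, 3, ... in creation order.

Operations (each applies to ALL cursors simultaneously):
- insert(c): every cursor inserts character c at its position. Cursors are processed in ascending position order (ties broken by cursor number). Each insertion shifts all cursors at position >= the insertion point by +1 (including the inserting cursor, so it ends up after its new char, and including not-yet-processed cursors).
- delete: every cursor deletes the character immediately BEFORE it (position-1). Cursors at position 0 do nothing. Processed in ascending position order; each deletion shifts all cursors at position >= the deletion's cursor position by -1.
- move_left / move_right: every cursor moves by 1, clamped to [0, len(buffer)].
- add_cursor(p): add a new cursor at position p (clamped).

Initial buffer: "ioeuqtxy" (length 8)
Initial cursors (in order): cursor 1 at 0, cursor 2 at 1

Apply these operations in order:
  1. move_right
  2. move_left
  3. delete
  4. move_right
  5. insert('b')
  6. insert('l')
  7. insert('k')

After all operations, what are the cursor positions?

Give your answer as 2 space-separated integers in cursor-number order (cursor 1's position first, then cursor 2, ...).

Answer: 7 7

Derivation:
After op 1 (move_right): buffer="ioeuqtxy" (len 8), cursors c1@1 c2@2, authorship ........
After op 2 (move_left): buffer="ioeuqtxy" (len 8), cursors c1@0 c2@1, authorship ........
After op 3 (delete): buffer="oeuqtxy" (len 7), cursors c1@0 c2@0, authorship .......
After op 4 (move_right): buffer="oeuqtxy" (len 7), cursors c1@1 c2@1, authorship .......
After op 5 (insert('b')): buffer="obbeuqtxy" (len 9), cursors c1@3 c2@3, authorship .12......
After op 6 (insert('l')): buffer="obblleuqtxy" (len 11), cursors c1@5 c2@5, authorship .1212......
After op 7 (insert('k')): buffer="obbllkkeuqtxy" (len 13), cursors c1@7 c2@7, authorship .121212......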